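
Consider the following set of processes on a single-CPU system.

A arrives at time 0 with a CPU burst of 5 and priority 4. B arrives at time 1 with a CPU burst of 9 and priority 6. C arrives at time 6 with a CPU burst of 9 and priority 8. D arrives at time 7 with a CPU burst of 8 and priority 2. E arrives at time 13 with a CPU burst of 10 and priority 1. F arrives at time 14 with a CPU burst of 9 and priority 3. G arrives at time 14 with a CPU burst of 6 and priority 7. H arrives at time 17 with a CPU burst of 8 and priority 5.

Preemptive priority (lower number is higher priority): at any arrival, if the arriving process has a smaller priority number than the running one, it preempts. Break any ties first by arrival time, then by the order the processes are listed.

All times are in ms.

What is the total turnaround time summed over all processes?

Schedule: | A 0-5 | B 5-7 | D 7-13 | E 13-23 | D 23-25 | F 25-34 | H 34-42 | B 42-49 | G 49-55 | C 55-64 |
Completion: A=5  B=49  C=64  D=25  E=23  F=34  G=55  H=42
Turnaround (C−A): A=5  B=48  C=58  D=18  E=10  F=20  G=41  H=25
Turnaround = completion − arrival: A=5, B=48, C=58, D=18, E=10, F=20, G=41, H=25
Total turnaround = 5 + 48 + 58 + 18 + 10 + 20 + 41 + 25 = 225

225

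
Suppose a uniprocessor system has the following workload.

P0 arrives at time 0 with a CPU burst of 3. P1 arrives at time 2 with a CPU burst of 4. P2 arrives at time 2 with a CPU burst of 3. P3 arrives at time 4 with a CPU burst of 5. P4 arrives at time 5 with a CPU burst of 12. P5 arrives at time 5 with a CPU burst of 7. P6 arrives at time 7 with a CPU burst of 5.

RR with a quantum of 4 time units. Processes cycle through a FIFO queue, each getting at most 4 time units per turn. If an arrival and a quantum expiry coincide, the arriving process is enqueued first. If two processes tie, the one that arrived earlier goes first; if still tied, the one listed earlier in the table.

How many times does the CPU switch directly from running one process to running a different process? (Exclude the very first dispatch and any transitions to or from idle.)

Schedule: | P0 0-3 | P1 3-7 | P2 7-10 | P3 10-14 | P4 14-18 | P5 18-22 | P6 22-26 | P3 26-27 | P4 27-31 | P5 31-34 | P6 34-35 | P4 35-39 |
Completion: P0=3  P1=7  P2=10  P3=27  P4=39  P5=34  P6=35
Turnaround (C−A): P0=3  P1=5  P2=8  P3=23  P4=34  P5=29  P6=28

11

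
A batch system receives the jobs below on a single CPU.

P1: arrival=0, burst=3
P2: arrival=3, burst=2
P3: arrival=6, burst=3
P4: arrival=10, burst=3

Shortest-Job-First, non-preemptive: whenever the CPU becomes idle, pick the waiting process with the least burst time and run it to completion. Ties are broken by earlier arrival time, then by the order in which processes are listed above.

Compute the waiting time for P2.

Gantt: | P1 0-3 | P2 3-5 | idle 5-6 | P3 6-9 | idle 9-10 | P4 10-13 |
Completion: P1=3  P2=5  P3=9  P4=13
Turnaround (C−A): P1=3  P2=2  P3=3  P4=3
Waiting(P2) = turnaround − burst = 2 − 2 = 0

0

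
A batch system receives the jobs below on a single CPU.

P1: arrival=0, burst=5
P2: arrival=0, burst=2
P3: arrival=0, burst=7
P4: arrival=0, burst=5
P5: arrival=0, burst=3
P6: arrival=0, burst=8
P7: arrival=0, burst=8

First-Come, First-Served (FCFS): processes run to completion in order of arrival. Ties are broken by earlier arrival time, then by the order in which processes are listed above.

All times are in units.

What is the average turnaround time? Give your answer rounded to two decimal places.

19.29

Gantt: | P1 0-5 | P2 5-7 | P3 7-14 | P4 14-19 | P5 19-22 | P6 22-30 | P7 30-38 |
Completion: P1=5  P2=7  P3=14  P4=19  P5=22  P6=30  P7=38
Turnaround (C−A): P1=5  P2=7  P3=14  P4=19  P5=22  P6=30  P7=38
Turnaround times: P1=5, P2=7, P3=14, P4=19, P5=22, P6=30, P7=38
Average turnaround = (5+7+14+19+22+30+38) / 7 = 135/7 = 19.29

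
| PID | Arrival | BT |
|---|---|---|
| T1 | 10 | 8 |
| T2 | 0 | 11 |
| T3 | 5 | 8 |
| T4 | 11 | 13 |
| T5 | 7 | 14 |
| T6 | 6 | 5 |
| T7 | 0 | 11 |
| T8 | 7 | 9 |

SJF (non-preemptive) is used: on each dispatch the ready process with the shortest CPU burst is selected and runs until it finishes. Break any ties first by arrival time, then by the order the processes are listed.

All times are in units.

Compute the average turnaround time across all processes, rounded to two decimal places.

34.25

Gantt: | T2 0-11 | T6 11-16 | T3 16-24 | T1 24-32 | T8 32-41 | T7 41-52 | T4 52-65 | T5 65-79 |
Completion: T1=32  T2=11  T3=24  T4=65  T5=79  T6=16  T7=52  T8=41
Turnaround times: T1=22, T2=11, T3=19, T4=54, T5=72, T6=10, T7=52, T8=34
Average turnaround = (22+11+19+54+72+10+52+34) / 8 = 274/8 = 34.25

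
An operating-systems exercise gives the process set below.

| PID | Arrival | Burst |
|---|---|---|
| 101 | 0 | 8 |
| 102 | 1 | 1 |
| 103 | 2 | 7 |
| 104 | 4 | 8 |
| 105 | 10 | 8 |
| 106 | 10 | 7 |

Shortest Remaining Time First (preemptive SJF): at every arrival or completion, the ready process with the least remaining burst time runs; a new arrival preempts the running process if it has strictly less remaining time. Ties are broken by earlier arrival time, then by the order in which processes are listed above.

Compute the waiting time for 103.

Gantt: | 101 0-1 | 102 1-2 | 101 2-9 | 103 9-16 | 106 16-23 | 104 23-31 | 105 31-39 |
Completion: 101=9  102=2  103=16  104=31  105=39  106=23
Turnaround (C−A): 101=9  102=1  103=14  104=27  105=29  106=13
Waiting(103) = turnaround − burst = 14 − 7 = 7

7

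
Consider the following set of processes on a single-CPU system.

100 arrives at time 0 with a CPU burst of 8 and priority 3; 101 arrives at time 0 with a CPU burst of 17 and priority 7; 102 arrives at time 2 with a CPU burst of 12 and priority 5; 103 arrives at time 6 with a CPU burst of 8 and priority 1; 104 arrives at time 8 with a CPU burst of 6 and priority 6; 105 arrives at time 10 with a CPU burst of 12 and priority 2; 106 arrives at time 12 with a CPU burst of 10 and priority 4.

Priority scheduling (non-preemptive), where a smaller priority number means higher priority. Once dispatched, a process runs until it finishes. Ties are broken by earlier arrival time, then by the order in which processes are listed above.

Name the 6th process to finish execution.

Gantt: | 100 0-8 | 103 8-16 | 105 16-28 | 106 28-38 | 102 38-50 | 104 50-56 | 101 56-73 |
Completion: 100=8  101=73  102=50  103=16  104=56  105=28  106=38
Turnaround (C−A): 100=8  101=73  102=48  103=10  104=48  105=18  106=26
Finish order: 100 → 103 → 105 → 106 → 102 → 104 → 101

104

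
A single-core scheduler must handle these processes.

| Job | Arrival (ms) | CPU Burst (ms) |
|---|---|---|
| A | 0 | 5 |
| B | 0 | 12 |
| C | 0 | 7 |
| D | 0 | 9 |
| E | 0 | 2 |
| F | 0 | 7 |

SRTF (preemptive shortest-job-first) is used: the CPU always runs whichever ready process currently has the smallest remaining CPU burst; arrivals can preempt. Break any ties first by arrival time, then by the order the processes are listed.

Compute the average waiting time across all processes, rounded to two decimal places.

12.33

Schedule: | E 0-2 | A 2-7 | C 7-14 | F 14-21 | D 21-30 | B 30-42 |
Completion: A=7  B=42  C=14  D=30  E=2  F=21
Turnaround (C−A): A=7  B=42  C=14  D=30  E=2  F=21
Waiting times: A=2, B=30, C=7, D=21, E=0, F=14
Average waiting = (2+30+7+21+0+14) / 6 = 74/6 = 12.33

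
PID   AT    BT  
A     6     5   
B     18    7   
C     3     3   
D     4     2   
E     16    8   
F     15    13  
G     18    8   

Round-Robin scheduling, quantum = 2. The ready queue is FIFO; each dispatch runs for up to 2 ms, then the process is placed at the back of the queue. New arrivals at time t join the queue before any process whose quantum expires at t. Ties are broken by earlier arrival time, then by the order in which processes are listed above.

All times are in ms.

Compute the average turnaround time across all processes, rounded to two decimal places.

19.43

Timeline: | idle 0-3 | C 3-5 | D 5-7 | C 7-8 | A 8-13 | idle 13-15 | F 15-17 | E 17-19 | F 19-21 | B 21-23 | G 23-25 | E 25-27 | F 27-29 | B 29-31 | G 31-33 | E 33-35 | F 35-37 | B 37-39 | G 39-41 | E 41-43 | F 43-45 | B 45-46 | G 46-48 | F 48-51 |
Completion: A=13  B=46  C=8  D=7  E=43  F=51  G=48
Turnaround (C−A): A=7  B=28  C=5  D=3  E=27  F=36  G=30
Turnaround times: A=7, B=28, C=5, D=3, E=27, F=36, G=30
Average turnaround = (7+28+5+3+27+36+30) / 7 = 136/7 = 19.43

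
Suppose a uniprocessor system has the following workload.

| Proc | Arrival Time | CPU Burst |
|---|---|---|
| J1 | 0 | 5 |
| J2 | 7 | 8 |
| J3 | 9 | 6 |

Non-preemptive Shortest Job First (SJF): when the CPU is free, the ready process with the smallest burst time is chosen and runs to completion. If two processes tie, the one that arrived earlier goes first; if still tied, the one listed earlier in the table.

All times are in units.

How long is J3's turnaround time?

Schedule: | J1 0-5 | idle 5-7 | J2 7-15 | J3 15-21 |
Completion: J1=5  J2=15  J3=21
Turnaround (C−A): J1=5  J2=8  J3=12
Turnaround(J3) = completion − arrival = 21 − 9 = 12

12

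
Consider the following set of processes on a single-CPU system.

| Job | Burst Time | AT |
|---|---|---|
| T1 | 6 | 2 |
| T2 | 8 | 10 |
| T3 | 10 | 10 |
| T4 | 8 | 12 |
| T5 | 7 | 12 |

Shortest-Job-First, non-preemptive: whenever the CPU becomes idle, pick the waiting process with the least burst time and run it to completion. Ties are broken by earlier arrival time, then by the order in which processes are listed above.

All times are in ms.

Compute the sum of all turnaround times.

81

Gantt: | idle 0-2 | T1 2-8 | idle 8-10 | T2 10-18 | T5 18-25 | T4 25-33 | T3 33-43 |
Completion: T1=8  T2=18  T3=43  T4=33  T5=25
Turnaround (C−A): T1=6  T2=8  T3=33  T4=21  T5=13
Turnaround = completion − arrival: T1=6, T2=8, T3=33, T4=21, T5=13
Total turnaround = 6 + 8 + 33 + 21 + 13 = 81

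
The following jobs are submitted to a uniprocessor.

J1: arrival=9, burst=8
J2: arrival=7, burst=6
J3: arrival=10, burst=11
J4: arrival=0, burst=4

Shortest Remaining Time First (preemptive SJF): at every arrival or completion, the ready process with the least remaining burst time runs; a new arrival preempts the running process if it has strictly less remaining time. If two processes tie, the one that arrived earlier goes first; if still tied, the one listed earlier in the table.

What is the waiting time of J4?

0

Timeline: | J4 0-4 | idle 4-7 | J2 7-13 | J1 13-21 | J3 21-32 |
Completion: J1=21  J2=13  J3=32  J4=4
Waiting(J4) = turnaround − burst = 4 − 4 = 0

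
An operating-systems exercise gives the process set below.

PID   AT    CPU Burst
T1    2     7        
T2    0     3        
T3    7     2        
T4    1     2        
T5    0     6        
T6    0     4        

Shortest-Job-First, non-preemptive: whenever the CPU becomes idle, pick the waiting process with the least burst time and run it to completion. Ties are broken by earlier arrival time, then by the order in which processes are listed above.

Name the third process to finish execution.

T6

Gantt: | T2 0-3 | T4 3-5 | T6 5-9 | T3 9-11 | T5 11-17 | T1 17-24 |
Completion: T1=24  T2=3  T3=11  T4=5  T5=17  T6=9
Turnaround (C−A): T1=22  T2=3  T3=4  T4=4  T5=17  T6=9
Finish order: T2 → T4 → T6 → T3 → T5 → T1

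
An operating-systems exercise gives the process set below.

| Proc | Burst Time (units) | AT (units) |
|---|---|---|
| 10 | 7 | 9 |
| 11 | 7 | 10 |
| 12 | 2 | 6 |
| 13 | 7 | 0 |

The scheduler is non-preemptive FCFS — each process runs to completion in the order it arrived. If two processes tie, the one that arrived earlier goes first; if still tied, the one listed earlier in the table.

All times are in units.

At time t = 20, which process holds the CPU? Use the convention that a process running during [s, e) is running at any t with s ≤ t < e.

11

Timeline: | 13 0-7 | 12 7-9 | 10 9-16 | 11 16-23 |
Completion: 10=16  11=23  12=9  13=7
Turnaround (C−A): 10=7  11=13  12=3  13=7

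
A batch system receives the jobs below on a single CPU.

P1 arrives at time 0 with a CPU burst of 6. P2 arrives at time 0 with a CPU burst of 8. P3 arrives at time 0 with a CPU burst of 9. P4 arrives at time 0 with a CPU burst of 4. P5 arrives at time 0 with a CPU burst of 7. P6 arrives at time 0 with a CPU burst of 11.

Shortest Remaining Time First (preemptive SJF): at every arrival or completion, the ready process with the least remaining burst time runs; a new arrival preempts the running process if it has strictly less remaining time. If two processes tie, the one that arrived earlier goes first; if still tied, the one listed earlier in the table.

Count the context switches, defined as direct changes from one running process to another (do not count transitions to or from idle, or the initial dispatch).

5

Timeline: | P4 0-4 | P1 4-10 | P5 10-17 | P2 17-25 | P3 25-34 | P6 34-45 |
Completion: P1=10  P2=25  P3=34  P4=4  P5=17  P6=45
Turnaround (C−A): P1=10  P2=25  P3=34  P4=4  P5=17  P6=45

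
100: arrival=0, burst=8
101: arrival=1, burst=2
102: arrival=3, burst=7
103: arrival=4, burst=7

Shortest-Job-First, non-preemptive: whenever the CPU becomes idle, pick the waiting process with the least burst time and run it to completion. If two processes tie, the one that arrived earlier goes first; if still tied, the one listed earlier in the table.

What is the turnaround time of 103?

Timeline: | 100 0-8 | 101 8-10 | 102 10-17 | 103 17-24 |
Completion: 100=8  101=10  102=17  103=24
Turnaround (C−A): 100=8  101=9  102=14  103=20
Turnaround(103) = completion − arrival = 24 − 4 = 20

20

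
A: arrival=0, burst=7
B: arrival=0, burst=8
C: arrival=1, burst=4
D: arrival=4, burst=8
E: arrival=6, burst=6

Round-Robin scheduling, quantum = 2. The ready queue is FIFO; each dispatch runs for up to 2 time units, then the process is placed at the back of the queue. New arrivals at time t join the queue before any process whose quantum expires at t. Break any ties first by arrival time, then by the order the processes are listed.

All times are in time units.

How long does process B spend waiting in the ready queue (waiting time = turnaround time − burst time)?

Gantt: | A 0-2 | B 2-4 | C 4-6 | A 6-8 | D 8-10 | B 10-12 | E 12-14 | C 14-16 | A 16-18 | D 18-20 | B 20-22 | E 22-24 | A 24-25 | D 25-27 | B 27-29 | E 29-31 | D 31-33 |
Completion: A=25  B=29  C=16  D=33  E=31
Turnaround (C−A): A=25  B=29  C=15  D=29  E=25
Waiting(B) = turnaround − burst = 29 − 8 = 21

21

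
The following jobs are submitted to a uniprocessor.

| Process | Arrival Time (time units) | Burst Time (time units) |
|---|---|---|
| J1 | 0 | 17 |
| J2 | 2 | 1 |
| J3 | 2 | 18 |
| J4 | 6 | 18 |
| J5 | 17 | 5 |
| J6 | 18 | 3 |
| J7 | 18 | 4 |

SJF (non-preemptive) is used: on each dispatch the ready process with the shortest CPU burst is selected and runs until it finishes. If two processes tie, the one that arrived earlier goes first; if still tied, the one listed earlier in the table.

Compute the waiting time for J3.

28

Gantt: | J1 0-17 | J2 17-18 | J6 18-21 | J7 21-25 | J5 25-30 | J3 30-48 | J4 48-66 |
Completion: J1=17  J2=18  J3=48  J4=66  J5=30  J6=21  J7=25
Turnaround (C−A): J1=17  J2=16  J3=46  J4=60  J5=13  J6=3  J7=7
Waiting(J3) = turnaround − burst = 46 − 18 = 28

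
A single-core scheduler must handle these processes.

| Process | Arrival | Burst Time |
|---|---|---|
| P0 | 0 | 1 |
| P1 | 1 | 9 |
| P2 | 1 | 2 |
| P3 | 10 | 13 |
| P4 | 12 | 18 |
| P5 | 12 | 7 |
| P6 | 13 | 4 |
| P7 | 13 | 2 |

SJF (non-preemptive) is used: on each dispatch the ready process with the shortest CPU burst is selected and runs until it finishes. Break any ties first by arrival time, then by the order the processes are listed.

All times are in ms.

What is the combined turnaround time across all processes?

Schedule: | P0 0-1 | P2 1-3 | P1 3-12 | P5 12-19 | P7 19-21 | P6 21-25 | P3 25-38 | P4 38-56 |
Completion: P0=1  P1=12  P2=3  P3=38  P4=56  P5=19  P6=25  P7=21
Turnaround (C−A): P0=1  P1=11  P2=2  P3=28  P4=44  P5=7  P6=12  P7=8
Turnaround = completion − arrival: P0=1, P1=11, P2=2, P3=28, P4=44, P5=7, P6=12, P7=8
Total turnaround = 1 + 11 + 2 + 28 + 44 + 7 + 12 + 8 = 113

113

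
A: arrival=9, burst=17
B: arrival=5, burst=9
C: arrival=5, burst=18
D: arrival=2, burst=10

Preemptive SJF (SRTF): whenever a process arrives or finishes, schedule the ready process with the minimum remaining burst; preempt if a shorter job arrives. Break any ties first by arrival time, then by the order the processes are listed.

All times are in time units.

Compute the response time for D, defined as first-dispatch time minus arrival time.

Schedule: | idle 0-2 | D 2-12 | B 12-21 | A 21-38 | C 38-56 |
Completion: A=38  B=21  C=56  D=12
Response(D) = first start − arrival = 2 − 2 = 0

0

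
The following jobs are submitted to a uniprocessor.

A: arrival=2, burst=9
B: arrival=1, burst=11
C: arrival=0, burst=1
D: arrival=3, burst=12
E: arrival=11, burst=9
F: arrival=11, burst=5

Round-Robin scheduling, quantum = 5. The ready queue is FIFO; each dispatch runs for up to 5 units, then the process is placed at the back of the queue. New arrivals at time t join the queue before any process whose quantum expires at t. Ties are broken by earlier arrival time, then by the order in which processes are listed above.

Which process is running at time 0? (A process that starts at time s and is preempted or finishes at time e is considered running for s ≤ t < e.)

C

Timeline: | C 0-1 | B 1-6 | A 6-11 | D 11-16 | B 16-21 | E 21-26 | F 26-31 | A 31-35 | D 35-40 | B 40-41 | E 41-45 | D 45-47 |
Completion: A=35  B=41  C=1  D=47  E=45  F=31
Turnaround (C−A): A=33  B=40  C=1  D=44  E=34  F=20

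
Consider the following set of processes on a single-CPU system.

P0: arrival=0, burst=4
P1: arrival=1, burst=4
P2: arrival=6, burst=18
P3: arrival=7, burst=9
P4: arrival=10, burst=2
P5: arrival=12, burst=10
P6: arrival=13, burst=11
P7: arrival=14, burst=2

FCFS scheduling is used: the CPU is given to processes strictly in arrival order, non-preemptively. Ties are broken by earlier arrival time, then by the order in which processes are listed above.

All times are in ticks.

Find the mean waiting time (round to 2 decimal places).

19.00

Timeline: | P0 0-4 | P1 4-8 | P2 8-26 | P3 26-35 | P4 35-37 | P5 37-47 | P6 47-58 | P7 58-60 |
Completion: P0=4  P1=8  P2=26  P3=35  P4=37  P5=47  P6=58  P7=60
Turnaround (C−A): P0=4  P1=7  P2=20  P3=28  P4=27  P5=35  P6=45  P7=46
Waiting times: P0=0, P1=3, P2=2, P3=19, P4=25, P5=25, P6=34, P7=44
Average waiting = (0+3+2+19+25+25+34+44) / 8 = 152/8 = 19.00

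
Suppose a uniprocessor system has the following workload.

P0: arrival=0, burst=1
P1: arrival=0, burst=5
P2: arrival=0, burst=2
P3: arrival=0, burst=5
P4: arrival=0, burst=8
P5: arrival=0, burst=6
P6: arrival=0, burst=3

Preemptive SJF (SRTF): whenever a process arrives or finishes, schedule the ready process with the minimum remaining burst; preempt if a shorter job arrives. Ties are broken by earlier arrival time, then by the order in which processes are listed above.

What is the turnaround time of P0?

Timeline: | P0 0-1 | P2 1-3 | P6 3-6 | P1 6-11 | P3 11-16 | P5 16-22 | P4 22-30 |
Completion: P0=1  P1=11  P2=3  P3=16  P4=30  P5=22  P6=6
Turnaround (C−A): P0=1  P1=11  P2=3  P3=16  P4=30  P5=22  P6=6
Turnaround(P0) = completion − arrival = 1 − 0 = 1

1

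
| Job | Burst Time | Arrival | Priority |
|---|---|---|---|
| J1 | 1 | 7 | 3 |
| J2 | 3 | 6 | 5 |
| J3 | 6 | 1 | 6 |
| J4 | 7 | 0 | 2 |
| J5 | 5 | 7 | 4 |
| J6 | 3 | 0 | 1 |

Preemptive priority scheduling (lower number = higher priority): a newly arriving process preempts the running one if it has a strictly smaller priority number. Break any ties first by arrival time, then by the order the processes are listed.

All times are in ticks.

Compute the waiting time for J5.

Gantt: | J6 0-3 | J4 3-10 | J1 10-11 | J5 11-16 | J2 16-19 | J3 19-25 |
Completion: J1=11  J2=19  J3=25  J4=10  J5=16  J6=3
Turnaround (C−A): J1=4  J2=13  J3=24  J4=10  J5=9  J6=3
Waiting(J5) = turnaround − burst = 9 − 5 = 4

4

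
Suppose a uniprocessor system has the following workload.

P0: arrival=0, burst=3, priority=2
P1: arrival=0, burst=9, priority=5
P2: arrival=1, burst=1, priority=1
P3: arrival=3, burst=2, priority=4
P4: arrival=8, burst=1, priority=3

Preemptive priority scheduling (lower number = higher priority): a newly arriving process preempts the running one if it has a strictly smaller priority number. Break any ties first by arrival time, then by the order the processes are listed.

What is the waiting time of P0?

1

Timeline: | P0 0-1 | P2 1-2 | P0 2-4 | P3 4-6 | P1 6-8 | P4 8-9 | P1 9-16 |
Completion: P0=4  P1=16  P2=2  P3=6  P4=9
Turnaround (C−A): P0=4  P1=16  P2=1  P3=3  P4=1
Waiting(P0) = turnaround − burst = 4 − 3 = 1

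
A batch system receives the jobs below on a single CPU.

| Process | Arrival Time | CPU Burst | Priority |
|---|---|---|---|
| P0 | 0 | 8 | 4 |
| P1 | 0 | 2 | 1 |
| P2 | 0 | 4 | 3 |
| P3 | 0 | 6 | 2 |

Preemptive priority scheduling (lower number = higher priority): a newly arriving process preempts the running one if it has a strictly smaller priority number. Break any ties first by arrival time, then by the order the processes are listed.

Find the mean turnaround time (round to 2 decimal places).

10.50

Schedule: | P1 0-2 | P3 2-8 | P2 8-12 | P0 12-20 |
Completion: P0=20  P1=2  P2=12  P3=8
Turnaround (C−A): P0=20  P1=2  P2=12  P3=8
Turnaround times: P0=20, P1=2, P2=12, P3=8
Average turnaround = (20+2+12+8) / 4 = 42/4 = 10.50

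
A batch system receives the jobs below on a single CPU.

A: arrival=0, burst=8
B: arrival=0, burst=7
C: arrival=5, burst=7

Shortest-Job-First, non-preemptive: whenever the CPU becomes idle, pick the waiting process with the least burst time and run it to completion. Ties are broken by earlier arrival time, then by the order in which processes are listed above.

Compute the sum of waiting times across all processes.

Timeline: | B 0-7 | C 7-14 | A 14-22 |
Completion: A=22  B=7  C=14
Waiting = turnaround − burst: A=14, B=0, C=2
Total waiting = 14 + 0 + 2 = 16

16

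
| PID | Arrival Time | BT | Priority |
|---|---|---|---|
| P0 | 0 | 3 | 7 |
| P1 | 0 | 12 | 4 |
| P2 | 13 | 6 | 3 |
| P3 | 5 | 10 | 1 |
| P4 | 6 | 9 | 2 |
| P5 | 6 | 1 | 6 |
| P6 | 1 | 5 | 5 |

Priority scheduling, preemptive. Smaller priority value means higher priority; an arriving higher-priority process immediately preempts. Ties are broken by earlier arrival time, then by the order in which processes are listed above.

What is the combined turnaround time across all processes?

Gantt: | P1 0-5 | P3 5-15 | P4 15-24 | P2 24-30 | P1 30-37 | P6 37-42 | P5 42-43 | P0 43-46 |
Completion: P0=46  P1=37  P2=30  P3=15  P4=24  P5=43  P6=42
Turnaround (C−A): P0=46  P1=37  P2=17  P3=10  P4=18  P5=37  P6=41
Turnaround = completion − arrival: P0=46, P1=37, P2=17, P3=10, P4=18, P5=37, P6=41
Total turnaround = 46 + 37 + 17 + 10 + 18 + 37 + 41 = 206

206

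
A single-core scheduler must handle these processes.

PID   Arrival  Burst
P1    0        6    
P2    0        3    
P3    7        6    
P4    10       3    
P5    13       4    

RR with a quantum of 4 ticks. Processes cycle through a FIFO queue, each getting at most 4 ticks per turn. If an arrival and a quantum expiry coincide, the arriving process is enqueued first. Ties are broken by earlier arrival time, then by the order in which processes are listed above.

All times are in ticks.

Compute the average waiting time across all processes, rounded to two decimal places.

Gantt: | P1 0-4 | P2 4-7 | P1 7-9 | P3 9-13 | P4 13-16 | P5 16-20 | P3 20-22 |
Completion: P1=9  P2=7  P3=22  P4=16  P5=20
Turnaround (C−A): P1=9  P2=7  P3=15  P4=6  P5=7
Waiting times: P1=3, P2=4, P3=9, P4=3, P5=3
Average waiting = (3+4+9+3+3) / 5 = 22/5 = 4.40

4.40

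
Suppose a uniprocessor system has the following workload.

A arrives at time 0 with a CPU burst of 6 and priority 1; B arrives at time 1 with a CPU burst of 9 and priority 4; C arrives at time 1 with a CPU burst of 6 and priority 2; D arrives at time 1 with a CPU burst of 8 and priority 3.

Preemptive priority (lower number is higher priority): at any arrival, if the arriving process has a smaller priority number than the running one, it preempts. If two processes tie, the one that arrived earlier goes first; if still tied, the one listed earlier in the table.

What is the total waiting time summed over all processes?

Schedule: | A 0-6 | C 6-12 | D 12-20 | B 20-29 |
Completion: A=6  B=29  C=12  D=20
Waiting = turnaround − burst: A=0, B=19, C=5, D=11
Total waiting = 0 + 19 + 5 + 11 = 35

35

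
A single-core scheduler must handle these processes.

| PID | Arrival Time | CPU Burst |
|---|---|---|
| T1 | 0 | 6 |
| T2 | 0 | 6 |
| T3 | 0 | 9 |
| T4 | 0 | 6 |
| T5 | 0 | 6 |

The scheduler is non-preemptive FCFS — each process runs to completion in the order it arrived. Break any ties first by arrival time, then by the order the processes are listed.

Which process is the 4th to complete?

T4

Gantt: | T1 0-6 | T2 6-12 | T3 12-21 | T4 21-27 | T5 27-33 |
Completion: T1=6  T2=12  T3=21  T4=27  T5=33
Turnaround (C−A): T1=6  T2=12  T3=21  T4=27  T5=33
Finish order: T1 → T2 → T3 → T4 → T5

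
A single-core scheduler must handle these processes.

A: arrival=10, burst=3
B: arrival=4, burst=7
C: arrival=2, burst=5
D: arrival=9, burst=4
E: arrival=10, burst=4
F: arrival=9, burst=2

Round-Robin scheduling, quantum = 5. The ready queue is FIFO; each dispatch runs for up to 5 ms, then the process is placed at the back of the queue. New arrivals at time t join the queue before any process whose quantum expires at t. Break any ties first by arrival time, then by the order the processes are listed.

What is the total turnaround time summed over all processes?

70

Gantt: | idle 0-2 | C 2-7 | B 7-12 | D 12-16 | F 16-18 | A 18-21 | E 21-25 | B 25-27 |
Completion: A=21  B=27  C=7  D=16  E=25  F=18
Turnaround (C−A): A=11  B=23  C=5  D=7  E=15  F=9
Turnaround = completion − arrival: A=11, B=23, C=5, D=7, E=15, F=9
Total turnaround = 11 + 23 + 5 + 7 + 15 + 9 = 70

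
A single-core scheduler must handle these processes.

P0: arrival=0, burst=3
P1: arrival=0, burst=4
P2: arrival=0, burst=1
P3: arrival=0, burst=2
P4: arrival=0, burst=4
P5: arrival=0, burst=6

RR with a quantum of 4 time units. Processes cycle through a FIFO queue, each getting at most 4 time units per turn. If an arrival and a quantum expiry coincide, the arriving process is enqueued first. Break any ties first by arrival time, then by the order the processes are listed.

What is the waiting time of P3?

8

Schedule: | P0 0-3 | P1 3-7 | P2 7-8 | P3 8-10 | P4 10-14 | P5 14-20 |
Completion: P0=3  P1=7  P2=8  P3=10  P4=14  P5=20
Turnaround (C−A): P0=3  P1=7  P2=8  P3=10  P4=14  P5=20
Waiting(P3) = turnaround − burst = 10 − 2 = 8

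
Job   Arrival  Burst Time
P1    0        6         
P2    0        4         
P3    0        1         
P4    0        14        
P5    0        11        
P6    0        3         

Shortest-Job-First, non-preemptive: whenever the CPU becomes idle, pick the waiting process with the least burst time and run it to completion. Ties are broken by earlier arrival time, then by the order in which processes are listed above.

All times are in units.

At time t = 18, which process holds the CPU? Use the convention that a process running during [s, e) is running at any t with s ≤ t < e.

P5

Schedule: | P3 0-1 | P6 1-4 | P2 4-8 | P1 8-14 | P5 14-25 | P4 25-39 |
Completion: P1=14  P2=8  P3=1  P4=39  P5=25  P6=4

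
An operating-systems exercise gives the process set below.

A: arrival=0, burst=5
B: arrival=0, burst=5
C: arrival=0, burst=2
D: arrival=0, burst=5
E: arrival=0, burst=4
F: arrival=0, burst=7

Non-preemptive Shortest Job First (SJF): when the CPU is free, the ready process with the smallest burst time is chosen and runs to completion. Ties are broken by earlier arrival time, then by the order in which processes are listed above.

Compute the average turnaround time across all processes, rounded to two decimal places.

Gantt: | C 0-2 | E 2-6 | A 6-11 | B 11-16 | D 16-21 | F 21-28 |
Completion: A=11  B=16  C=2  D=21  E=6  F=28
Turnaround (C−A): A=11  B=16  C=2  D=21  E=6  F=28
Turnaround times: A=11, B=16, C=2, D=21, E=6, F=28
Average turnaround = (11+16+2+21+6+28) / 6 = 84/6 = 14.00

14.00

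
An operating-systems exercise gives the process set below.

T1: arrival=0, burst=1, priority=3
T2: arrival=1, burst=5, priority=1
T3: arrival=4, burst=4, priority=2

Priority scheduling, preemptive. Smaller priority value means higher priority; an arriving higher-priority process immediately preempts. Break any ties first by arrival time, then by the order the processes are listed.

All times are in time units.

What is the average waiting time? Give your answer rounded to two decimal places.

Schedule: | T1 0-1 | T2 1-6 | T3 6-10 |
Completion: T1=1  T2=6  T3=10
Waiting times: T1=0, T2=0, T3=2
Average waiting = (0+0+2) / 3 = 2/3 = 0.67

0.67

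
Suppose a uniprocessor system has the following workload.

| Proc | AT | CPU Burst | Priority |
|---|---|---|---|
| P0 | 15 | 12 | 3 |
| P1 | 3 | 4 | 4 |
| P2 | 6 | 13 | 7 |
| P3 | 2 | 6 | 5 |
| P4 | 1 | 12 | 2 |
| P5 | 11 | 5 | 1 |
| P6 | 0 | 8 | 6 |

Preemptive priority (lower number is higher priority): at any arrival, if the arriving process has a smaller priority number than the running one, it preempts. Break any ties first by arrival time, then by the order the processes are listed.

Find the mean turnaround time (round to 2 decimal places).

29.57

Timeline: | P6 0-1 | P4 1-11 | P5 11-16 | P4 16-18 | P0 18-30 | P1 30-34 | P3 34-40 | P6 40-47 | P2 47-60 |
Completion: P0=30  P1=34  P2=60  P3=40  P4=18  P5=16  P6=47
Turnaround times: P0=15, P1=31, P2=54, P3=38, P4=17, P5=5, P6=47
Average turnaround = (15+31+54+38+17+5+47) / 7 = 207/7 = 29.57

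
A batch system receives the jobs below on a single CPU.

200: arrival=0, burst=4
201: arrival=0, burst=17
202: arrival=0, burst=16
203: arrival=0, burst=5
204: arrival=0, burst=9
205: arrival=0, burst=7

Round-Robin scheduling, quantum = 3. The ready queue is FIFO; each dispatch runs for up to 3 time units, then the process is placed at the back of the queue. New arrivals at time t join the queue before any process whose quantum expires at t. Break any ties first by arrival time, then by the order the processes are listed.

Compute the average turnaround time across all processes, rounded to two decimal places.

Timeline: | 200 0-3 | 201 3-6 | 202 6-9 | 203 9-12 | 204 12-15 | 205 15-18 | 200 18-19 | 201 19-22 | 202 22-25 | 203 25-27 | 204 27-30 | 205 30-33 | 201 33-36 | 202 36-39 | 204 39-42 | 205 42-43 | 201 43-46 | 202 46-49 | 201 49-52 | 202 52-55 | 201 55-57 | 202 57-58 |
Completion: 200=19  201=57  202=58  203=27  204=42  205=43
Turnaround (C−A): 200=19  201=57  202=58  203=27  204=42  205=43
Turnaround times: 200=19, 201=57, 202=58, 203=27, 204=42, 205=43
Average turnaround = (19+57+58+27+42+43) / 6 = 246/6 = 41.00

41.00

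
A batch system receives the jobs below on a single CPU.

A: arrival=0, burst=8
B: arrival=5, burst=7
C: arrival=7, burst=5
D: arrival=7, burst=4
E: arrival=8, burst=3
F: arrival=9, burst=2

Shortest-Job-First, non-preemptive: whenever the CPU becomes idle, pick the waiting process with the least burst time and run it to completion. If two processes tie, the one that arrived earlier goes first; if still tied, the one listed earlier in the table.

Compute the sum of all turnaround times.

64

Gantt: | A 0-8 | E 8-11 | F 11-13 | D 13-17 | C 17-22 | B 22-29 |
Completion: A=8  B=29  C=22  D=17  E=11  F=13
Turnaround (C−A): A=8  B=24  C=15  D=10  E=3  F=4
Turnaround = completion − arrival: A=8, B=24, C=15, D=10, E=3, F=4
Total turnaround = 8 + 24 + 15 + 10 + 3 + 4 = 64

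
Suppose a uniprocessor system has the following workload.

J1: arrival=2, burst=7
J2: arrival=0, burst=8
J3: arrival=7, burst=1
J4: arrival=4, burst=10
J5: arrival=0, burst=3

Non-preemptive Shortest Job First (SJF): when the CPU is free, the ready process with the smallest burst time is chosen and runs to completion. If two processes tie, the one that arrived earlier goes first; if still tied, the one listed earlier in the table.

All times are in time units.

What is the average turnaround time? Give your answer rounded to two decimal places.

11.80

Gantt: | J5 0-3 | J1 3-10 | J3 10-11 | J2 11-19 | J4 19-29 |
Completion: J1=10  J2=19  J3=11  J4=29  J5=3
Turnaround times: J1=8, J2=19, J3=4, J4=25, J5=3
Average turnaround = (8+19+4+25+3) / 5 = 59/5 = 11.80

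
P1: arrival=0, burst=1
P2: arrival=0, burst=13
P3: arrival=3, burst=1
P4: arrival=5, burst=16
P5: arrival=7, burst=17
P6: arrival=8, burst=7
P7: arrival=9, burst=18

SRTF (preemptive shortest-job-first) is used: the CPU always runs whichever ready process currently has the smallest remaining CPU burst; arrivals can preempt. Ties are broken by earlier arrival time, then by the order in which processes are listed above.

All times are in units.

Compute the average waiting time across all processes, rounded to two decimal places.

14.71

Timeline: | P1 0-1 | P2 1-3 | P3 3-4 | P2 4-15 | P6 15-22 | P4 22-38 | P5 38-55 | P7 55-73 |
Completion: P1=1  P2=15  P3=4  P4=38  P5=55  P6=22  P7=73
Turnaround (C−A): P1=1  P2=15  P3=1  P4=33  P5=48  P6=14  P7=64
Waiting times: P1=0, P2=2, P3=0, P4=17, P5=31, P6=7, P7=46
Average waiting = (0+2+0+17+31+7+46) / 7 = 103/7 = 14.71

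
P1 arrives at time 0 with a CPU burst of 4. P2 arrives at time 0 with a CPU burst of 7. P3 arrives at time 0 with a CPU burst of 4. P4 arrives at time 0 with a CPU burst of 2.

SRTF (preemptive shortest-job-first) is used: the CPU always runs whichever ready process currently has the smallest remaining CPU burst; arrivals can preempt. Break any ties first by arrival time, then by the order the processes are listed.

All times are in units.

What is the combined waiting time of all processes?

18

Gantt: | P4 0-2 | P1 2-6 | P3 6-10 | P2 10-17 |
Completion: P1=6  P2=17  P3=10  P4=2
Turnaround (C−A): P1=6  P2=17  P3=10  P4=2
Waiting = turnaround − burst: P1=2, P2=10, P3=6, P4=0
Total waiting = 2 + 10 + 6 + 0 = 18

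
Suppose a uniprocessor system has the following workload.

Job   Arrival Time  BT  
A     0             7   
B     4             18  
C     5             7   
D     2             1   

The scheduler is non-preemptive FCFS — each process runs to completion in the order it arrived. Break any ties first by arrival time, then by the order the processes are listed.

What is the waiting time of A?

0

Timeline: | A 0-7 | D 7-8 | B 8-26 | C 26-33 |
Completion: A=7  B=26  C=33  D=8
Turnaround (C−A): A=7  B=22  C=28  D=6
Waiting(A) = turnaround − burst = 7 − 7 = 0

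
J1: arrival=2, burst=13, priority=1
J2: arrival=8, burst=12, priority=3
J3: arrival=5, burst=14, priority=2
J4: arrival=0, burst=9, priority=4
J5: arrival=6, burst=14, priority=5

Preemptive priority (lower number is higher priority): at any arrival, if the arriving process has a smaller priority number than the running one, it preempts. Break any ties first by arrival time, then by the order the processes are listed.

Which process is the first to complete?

J1

Timeline: | J4 0-2 | J1 2-15 | J3 15-29 | J2 29-41 | J4 41-48 | J5 48-62 |
Completion: J1=15  J2=41  J3=29  J4=48  J5=62
Finish order: J1 → J3 → J2 → J4 → J5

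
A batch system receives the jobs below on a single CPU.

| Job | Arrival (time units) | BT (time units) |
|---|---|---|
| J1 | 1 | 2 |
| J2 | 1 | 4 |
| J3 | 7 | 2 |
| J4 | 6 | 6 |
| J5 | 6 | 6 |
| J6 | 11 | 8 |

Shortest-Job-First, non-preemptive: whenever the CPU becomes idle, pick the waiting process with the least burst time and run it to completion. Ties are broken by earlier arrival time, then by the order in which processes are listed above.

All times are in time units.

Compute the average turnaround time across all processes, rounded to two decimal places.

8.67

Timeline: | idle 0-1 | J1 1-3 | J2 3-7 | J3 7-9 | J4 9-15 | J5 15-21 | J6 21-29 |
Completion: J1=3  J2=7  J3=9  J4=15  J5=21  J6=29
Turnaround times: J1=2, J2=6, J3=2, J4=9, J5=15, J6=18
Average turnaround = (2+6+2+9+15+18) / 6 = 52/6 = 8.67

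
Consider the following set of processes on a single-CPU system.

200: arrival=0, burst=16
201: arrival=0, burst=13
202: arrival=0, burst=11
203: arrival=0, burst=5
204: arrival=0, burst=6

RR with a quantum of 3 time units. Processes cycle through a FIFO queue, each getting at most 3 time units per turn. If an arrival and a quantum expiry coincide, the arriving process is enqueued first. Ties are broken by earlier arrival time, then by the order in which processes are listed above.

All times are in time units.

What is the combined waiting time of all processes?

Timeline: | 200 0-3 | 201 3-6 | 202 6-9 | 203 9-12 | 204 12-15 | 200 15-18 | 201 18-21 | 202 21-24 | 203 24-26 | 204 26-29 | 200 29-32 | 201 32-35 | 202 35-38 | 200 38-41 | 201 41-44 | 202 44-46 | 200 46-49 | 201 49-50 | 200 50-51 |
Completion: 200=51  201=50  202=46  203=26  204=29
Waiting = turnaround − burst: 200=35, 201=37, 202=35, 203=21, 204=23
Total waiting = 35 + 37 + 35 + 21 + 23 = 151

151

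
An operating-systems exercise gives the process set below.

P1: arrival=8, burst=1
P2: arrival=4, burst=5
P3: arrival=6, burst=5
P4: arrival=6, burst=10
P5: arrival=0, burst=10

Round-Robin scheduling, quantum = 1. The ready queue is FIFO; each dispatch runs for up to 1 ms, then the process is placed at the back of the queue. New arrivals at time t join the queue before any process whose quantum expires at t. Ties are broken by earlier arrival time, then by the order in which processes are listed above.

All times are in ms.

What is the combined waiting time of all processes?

Gantt: | P5 0-4 | P2 4-5 | P5 5-6 | P2 6-7 | P3 7-8 | P4 8-9 | P5 9-10 | P2 10-11 | P1 11-12 | P3 12-13 | P4 13-14 | P5 14-15 | P2 15-16 | P3 16-17 | P4 17-18 | P5 18-19 | P2 19-20 | P3 20-21 | P4 21-22 | P5 22-23 | P3 23-24 | P4 24-25 | P5 25-26 | P4 26-31 |
Completion: P1=12  P2=20  P3=24  P4=31  P5=26
Waiting = turnaround − burst: P1=3, P2=11, P3=13, P4=15, P5=16
Total waiting = 3 + 11 + 13 + 15 + 16 = 58

58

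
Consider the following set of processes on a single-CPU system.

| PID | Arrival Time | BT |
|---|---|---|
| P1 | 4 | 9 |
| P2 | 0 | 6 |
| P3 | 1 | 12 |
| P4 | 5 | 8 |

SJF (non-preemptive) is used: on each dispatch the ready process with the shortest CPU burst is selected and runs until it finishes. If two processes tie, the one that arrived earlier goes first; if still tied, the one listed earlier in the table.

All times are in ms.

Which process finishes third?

P1

Gantt: | P2 0-6 | P4 6-14 | P1 14-23 | P3 23-35 |
Completion: P1=23  P2=6  P3=35  P4=14
Finish order: P2 → P4 → P1 → P3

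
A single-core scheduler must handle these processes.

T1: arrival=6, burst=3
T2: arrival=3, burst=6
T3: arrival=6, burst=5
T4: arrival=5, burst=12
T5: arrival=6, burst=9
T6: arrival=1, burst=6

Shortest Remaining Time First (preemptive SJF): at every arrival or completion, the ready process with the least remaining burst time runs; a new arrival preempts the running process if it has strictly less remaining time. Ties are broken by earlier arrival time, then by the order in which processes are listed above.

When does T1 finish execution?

Gantt: | idle 0-1 | T6 1-7 | T1 7-10 | T3 10-15 | T2 15-21 | T5 21-30 | T4 30-42 |
Completion: T1=10  T2=21  T3=15  T4=42  T5=30  T6=7

10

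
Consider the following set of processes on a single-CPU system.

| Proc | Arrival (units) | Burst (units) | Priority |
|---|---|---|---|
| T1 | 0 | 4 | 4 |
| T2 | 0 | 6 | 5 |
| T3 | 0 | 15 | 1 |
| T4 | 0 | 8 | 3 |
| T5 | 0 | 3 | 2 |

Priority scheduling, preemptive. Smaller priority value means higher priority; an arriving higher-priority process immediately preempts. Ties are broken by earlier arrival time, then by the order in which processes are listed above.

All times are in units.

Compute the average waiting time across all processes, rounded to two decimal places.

Schedule: | T3 0-15 | T5 15-18 | T4 18-26 | T1 26-30 | T2 30-36 |
Completion: T1=30  T2=36  T3=15  T4=26  T5=18
Turnaround (C−A): T1=30  T2=36  T3=15  T4=26  T5=18
Waiting times: T1=26, T2=30, T3=0, T4=18, T5=15
Average waiting = (26+30+0+18+15) / 5 = 89/5 = 17.80

17.80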